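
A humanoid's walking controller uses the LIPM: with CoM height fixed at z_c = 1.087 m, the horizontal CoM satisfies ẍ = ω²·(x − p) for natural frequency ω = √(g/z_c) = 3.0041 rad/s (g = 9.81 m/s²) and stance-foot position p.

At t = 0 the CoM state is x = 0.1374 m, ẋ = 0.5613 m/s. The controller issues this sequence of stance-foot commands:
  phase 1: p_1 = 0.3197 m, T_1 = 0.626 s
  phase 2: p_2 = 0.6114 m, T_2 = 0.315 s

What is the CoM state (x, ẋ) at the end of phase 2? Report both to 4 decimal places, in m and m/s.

phase 1: p=0.3197, T=0.626, ωT=1.880567, cosh=3.354861, sinh=3.202358; start (x,ẋ)=(0.137400, 0.561300) → end (x,ẋ)=(0.306452, 0.129321)
phase 2: p=0.6114, T=0.315, ωT=0.946292, cosh=1.482158, sinh=1.093980; start (x,ẋ)=(0.306452, 0.129321) → end (x,ẋ)=(0.206513, -0.810515)

x = 0.2065, ẋ = -0.8105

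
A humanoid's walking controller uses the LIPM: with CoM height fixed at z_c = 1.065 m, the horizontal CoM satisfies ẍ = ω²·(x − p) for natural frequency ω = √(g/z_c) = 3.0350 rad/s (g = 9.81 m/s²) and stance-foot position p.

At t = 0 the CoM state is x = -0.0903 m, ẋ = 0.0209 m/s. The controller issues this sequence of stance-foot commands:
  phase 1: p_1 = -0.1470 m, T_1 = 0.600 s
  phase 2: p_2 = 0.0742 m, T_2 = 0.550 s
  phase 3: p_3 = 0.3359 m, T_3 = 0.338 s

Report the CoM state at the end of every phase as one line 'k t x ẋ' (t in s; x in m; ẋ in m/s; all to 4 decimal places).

1 0.6000 0.0535 0.5839
2 1.1500 0.5097 1.4435
3 1.4880 1.1875 2.9130

phase 1: p=-0.1470, T=0.600, ωT=1.821000, cosh=3.169949, sinh=3.008085; start (x,ẋ)=(-0.090300, 0.020900) → end (x,ẋ)=(0.053451, 0.583897)
phase 2: p=0.0742, T=0.550, ωT=1.669250, cosh=2.748287, sinh=2.559898; start (x,ẋ)=(0.053451, 0.583897) → end (x,ẋ)=(0.509668, 1.443508)
phase 3: p=0.3359, T=0.338, ωT=1.025830, cosh=1.573954, sinh=1.215455; start (x,ẋ)=(0.509668, 1.443508) → end (x,ẋ)=(1.187499, 2.913031)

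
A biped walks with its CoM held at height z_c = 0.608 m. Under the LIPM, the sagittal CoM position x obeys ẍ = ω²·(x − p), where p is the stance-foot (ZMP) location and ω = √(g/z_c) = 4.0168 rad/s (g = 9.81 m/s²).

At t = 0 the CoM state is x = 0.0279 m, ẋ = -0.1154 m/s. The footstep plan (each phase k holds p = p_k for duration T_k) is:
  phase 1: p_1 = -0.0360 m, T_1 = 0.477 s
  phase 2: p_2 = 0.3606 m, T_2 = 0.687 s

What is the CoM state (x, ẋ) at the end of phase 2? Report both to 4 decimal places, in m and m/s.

phase 1: p=-0.0360, T=0.477, ωT=1.916014, cosh=3.470507, sinh=3.323314; start (x,ẋ)=(0.027900, -0.115400) → end (x,ẋ)=(0.090289, 0.452510)
phase 2: p=0.3606, T=0.687, ωT=2.759542, cosh=7.927961, sinh=7.864641; start (x,ẋ)=(0.090289, 0.452510) → end (x,ẋ)=(-0.896430, -4.951833)

x = -0.8964, ẋ = -4.9518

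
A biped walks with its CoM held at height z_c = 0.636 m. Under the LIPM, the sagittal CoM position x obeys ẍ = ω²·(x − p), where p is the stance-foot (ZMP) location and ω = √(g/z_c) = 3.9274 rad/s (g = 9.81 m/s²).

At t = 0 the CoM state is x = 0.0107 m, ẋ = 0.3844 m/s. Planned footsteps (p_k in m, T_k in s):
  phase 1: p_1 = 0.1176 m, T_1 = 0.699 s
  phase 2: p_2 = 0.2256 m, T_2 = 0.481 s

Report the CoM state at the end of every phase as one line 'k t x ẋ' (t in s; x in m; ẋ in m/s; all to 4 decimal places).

1 0.6990 0.0408 -0.2500
2 1.1800 -0.6052 -3.1910

phase 1: p=0.1176, T=0.699, ωT=2.745253, cosh=7.816389, sinh=7.752157; start (x,ẋ)=(0.010700, 0.384400) → end (x,ẋ)=(0.040782, -0.250038)
phase 2: p=0.2256, T=0.481, ωT=1.889079, cosh=3.382244, sinh=3.231033; start (x,ẋ)=(0.040782, -0.250038) → end (x,ẋ)=(-0.605205, -3.190954)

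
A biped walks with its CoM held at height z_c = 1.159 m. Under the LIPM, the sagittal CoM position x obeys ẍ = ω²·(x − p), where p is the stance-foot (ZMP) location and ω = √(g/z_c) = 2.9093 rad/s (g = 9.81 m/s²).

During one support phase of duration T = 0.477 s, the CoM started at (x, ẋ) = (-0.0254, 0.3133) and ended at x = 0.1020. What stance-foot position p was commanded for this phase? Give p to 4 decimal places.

ωT = 2.9093·0.477 = 1.387736; cosh(ωT) = 2.127705, sinh(ωT) = 1.878066
x(T) = p + (x₀−p)·cosh(ωT) + (ẋ₀/ω)·sinh(ωT) ⇒ p·(1 − cosh) = x(T) − x₀·cosh − (ẋ₀/ω)·sinh
numerator   = 0.1020 − (-0.0254)·2.127705 − (0.3133/2.9093)·1.878066 = -0.046204
denominator = 1 − 2.127705 = -1.127705
p = -0.046204 / -1.127705 = 0.0410

p = 0.0410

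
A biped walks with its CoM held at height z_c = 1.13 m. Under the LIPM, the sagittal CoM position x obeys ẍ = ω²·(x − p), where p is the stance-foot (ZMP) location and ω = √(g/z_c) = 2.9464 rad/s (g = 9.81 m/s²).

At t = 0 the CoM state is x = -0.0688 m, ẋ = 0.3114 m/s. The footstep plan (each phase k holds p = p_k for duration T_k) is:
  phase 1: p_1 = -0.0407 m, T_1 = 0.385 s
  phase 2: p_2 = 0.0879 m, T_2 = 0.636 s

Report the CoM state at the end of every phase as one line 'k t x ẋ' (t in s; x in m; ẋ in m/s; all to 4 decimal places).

1 0.3850 0.0584 0.4188
2 1.0210 0.4416 1.1197

phase 1: p=-0.0407, T=0.385, ωT=1.134364, cosh=1.715411, sinh=1.393784; start (x,ẋ)=(-0.068800, 0.311400) → end (x,ẋ)=(0.058404, 0.418782)
phase 2: p=0.0879, T=0.636, ωT=1.873910, cosh=3.333620, sinh=3.180098; start (x,ẋ)=(0.058404, 0.418782) → end (x,ẋ)=(0.441569, 1.119685)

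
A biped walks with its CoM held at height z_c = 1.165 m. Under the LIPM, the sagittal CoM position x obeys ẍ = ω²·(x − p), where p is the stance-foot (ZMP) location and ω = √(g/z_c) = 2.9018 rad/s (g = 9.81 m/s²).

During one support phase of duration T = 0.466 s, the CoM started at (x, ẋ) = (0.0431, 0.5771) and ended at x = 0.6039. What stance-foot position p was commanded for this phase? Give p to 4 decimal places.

p = -0.1471

ωT = 2.9018·0.466 = 1.352239; cosh(ωT) = 2.062366, sinh(ωT) = 1.803705
x(T) = p + (x₀−p)·cosh(ωT) + (ẋ₀/ω)·sinh(ωT) ⇒ p·(1 − cosh) = x(T) − x₀·cosh − (ẋ₀/ω)·sinh
numerator   = 0.6039 − (0.0431)·2.062366 − (0.5771/2.9018)·1.803705 = 0.156297
denominator = 1 − 2.062366 = -1.062366
p = 0.156297 / -1.062366 = -0.1471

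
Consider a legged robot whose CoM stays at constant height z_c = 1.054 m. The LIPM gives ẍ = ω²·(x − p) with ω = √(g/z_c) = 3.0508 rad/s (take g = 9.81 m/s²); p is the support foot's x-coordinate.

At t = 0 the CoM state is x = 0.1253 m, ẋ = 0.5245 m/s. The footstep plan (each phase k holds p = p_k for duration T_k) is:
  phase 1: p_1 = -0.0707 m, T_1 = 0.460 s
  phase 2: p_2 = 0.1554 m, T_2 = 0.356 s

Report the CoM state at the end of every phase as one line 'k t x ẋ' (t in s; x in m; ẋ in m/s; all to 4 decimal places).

phase 1: p=-0.0707, T=0.460, ωT=1.403368, cosh=2.157324, sinh=1.911557; start (x,ẋ)=(0.125300, 0.524500) → end (x,ẋ)=(0.680774, 2.274545)
phase 2: p=0.1554, T=0.356, ωT=1.086085, cosh=1.650094, sinh=1.312558; start (x,ẋ)=(0.680774, 2.274545) → end (x,ẋ)=(2.000904, 5.856997)

1 0.4600 0.6808 2.2745
2 0.8160 2.0009 5.8570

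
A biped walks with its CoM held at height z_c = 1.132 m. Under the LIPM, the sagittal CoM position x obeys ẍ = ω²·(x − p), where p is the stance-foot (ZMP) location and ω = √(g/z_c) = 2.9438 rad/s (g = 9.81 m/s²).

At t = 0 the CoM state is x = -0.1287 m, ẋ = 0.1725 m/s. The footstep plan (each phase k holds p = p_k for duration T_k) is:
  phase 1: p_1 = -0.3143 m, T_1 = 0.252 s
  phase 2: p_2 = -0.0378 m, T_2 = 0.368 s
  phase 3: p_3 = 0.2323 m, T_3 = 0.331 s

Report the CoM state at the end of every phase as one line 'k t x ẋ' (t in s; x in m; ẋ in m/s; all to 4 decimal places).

phase 1: p=-0.3143, T=0.252, ωT=0.741838, cosh=1.288014, sinh=0.811776; start (x,ẋ)=(-0.128700, 0.172500) → end (x,ẋ)=(-0.027676, 0.665712)
phase 2: p=-0.0378, T=0.368, ωT=1.083318, cosh=1.646469, sinh=1.307998; start (x,ẋ)=(-0.027676, 0.665712) → end (x,ẋ)=(0.274660, 1.135055)
phase 3: p=0.2323, T=0.331, ωT=0.974398, cosh=1.513495, sinh=1.136076; start (x,ẋ)=(0.274660, 1.135055) → end (x,ẋ)=(0.734453, 1.859568)

1 0.2520 -0.0277 0.6657
2 0.6200 0.2747 1.1351
3 0.9510 0.7345 1.8596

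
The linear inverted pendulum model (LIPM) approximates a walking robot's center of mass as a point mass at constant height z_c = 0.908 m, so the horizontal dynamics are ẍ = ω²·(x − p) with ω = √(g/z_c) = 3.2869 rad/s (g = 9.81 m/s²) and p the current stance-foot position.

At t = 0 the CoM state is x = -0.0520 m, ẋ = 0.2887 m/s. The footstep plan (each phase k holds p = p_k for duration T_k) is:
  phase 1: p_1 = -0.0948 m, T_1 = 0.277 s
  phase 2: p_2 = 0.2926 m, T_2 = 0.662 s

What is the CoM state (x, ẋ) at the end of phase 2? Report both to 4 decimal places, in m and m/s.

phase 1: p=-0.0948, T=0.277, ωT=0.910471, cosh=1.443914, sinh=1.041580; start (x,ẋ)=(-0.052000, 0.288700) → end (x,ẋ)=(0.058485, 0.563387)
phase 2: p=0.2926, T=0.662, ωT=2.175928, cosh=4.461929, sinh=4.348426; start (x,ẋ)=(0.058485, 0.563387) → end (x,ẋ)=(-0.006668, -0.832376)

x = -0.0067, ẋ = -0.8324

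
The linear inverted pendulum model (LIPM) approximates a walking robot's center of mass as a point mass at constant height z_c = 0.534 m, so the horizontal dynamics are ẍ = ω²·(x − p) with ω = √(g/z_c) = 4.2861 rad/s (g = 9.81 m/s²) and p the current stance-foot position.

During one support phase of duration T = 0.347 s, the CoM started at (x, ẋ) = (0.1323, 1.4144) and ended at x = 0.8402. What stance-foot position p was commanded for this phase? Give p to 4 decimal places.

ωT = 4.2861·0.347 = 1.487277; cosh(ωT) = 2.325508, sinh(ωT) = 2.099521
x(T) = p + (x₀−p)·cosh(ωT) + (ẋ₀/ω)·sinh(ωT) ⇒ p·(1 − cosh) = x(T) − x₀·cosh − (ẋ₀/ω)·sinh
numerator   = 0.8402 − (0.1323)·2.325508 − (1.4144/4.2861)·2.099521 = -0.160300
denominator = 1 − 2.325508 = -1.325508
p = -0.160300 / -1.325508 = 0.1209

p = 0.1209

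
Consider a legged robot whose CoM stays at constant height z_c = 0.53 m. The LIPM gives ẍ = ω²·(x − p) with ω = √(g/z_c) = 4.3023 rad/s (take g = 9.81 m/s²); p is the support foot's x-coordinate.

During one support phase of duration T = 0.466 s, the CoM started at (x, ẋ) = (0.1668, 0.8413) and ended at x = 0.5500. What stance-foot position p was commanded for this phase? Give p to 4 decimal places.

p = 0.2854

ωT = 4.3023·0.466 = 2.004872; cosh(ωT) = 3.779910, sinh(ωT) = 3.645232
x(T) = p + (x₀−p)·cosh(ωT) + (ẋ₀/ω)·sinh(ωT) ⇒ p·(1 − cosh) = x(T) − x₀·cosh − (ẋ₀/ω)·sinh
numerator   = 0.5500 − (0.1668)·3.779910 − (0.8413/4.3023)·3.645232 = -0.793302
denominator = 1 − 3.779910 = -2.779910
p = -0.793302 / -2.779910 = 0.2854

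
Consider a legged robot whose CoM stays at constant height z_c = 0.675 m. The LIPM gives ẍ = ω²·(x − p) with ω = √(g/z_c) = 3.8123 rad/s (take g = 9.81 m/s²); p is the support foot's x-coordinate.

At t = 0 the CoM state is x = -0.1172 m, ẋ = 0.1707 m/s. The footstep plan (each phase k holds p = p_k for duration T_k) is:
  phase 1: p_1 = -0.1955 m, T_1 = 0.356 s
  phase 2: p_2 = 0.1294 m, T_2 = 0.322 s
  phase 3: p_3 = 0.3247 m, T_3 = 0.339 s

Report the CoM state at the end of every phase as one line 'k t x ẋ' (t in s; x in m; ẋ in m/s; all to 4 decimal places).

1 0.3560 0.0479 0.8950
2 0.6780 0.3446 1.1738
3 1.0170 0.8820 2.4262

phase 1: p=-0.1955, T=0.356, ωT=1.357179, cosh=2.071301, sinh=1.813915; start (x,ẋ)=(-0.117200, 0.170700) → end (x,ẋ)=(0.047903, 0.895031)
phase 2: p=0.1294, T=0.322, ωT=1.227561, cosh=1.852950, sinh=1.559944; start (x,ẋ)=(0.047903, 0.895031) → end (x,ẋ)=(0.344625, 1.173786)
phase 3: p=0.3247, T=0.339, ωT=1.292370, cosh=1.958012, sinh=1.683393; start (x,ẋ)=(0.344625, 1.173786) → end (x,ẋ)=(0.882021, 2.426159)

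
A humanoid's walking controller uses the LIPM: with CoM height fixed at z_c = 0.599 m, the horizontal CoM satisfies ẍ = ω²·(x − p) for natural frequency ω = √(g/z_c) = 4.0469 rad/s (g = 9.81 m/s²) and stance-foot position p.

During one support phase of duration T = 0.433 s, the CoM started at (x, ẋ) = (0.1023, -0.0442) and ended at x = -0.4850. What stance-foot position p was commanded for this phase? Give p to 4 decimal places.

ωT = 4.0469·0.433 = 1.752308; cosh(ωT) = 2.970636, sinh(ωT) = 2.797262
x(T) = p + (x₀−p)·cosh(ωT) + (ẋ₀/ω)·sinh(ωT) ⇒ p·(1 − cosh) = x(T) − x₀·cosh − (ẋ₀/ω)·sinh
numerator   = -0.4850 − (0.1023)·2.970636 − (-0.0442/4.0469)·2.797262 = -0.758344
denominator = 1 − 2.970636 = -1.970636
p = -0.758344 / -1.970636 = 0.3848

p = 0.3848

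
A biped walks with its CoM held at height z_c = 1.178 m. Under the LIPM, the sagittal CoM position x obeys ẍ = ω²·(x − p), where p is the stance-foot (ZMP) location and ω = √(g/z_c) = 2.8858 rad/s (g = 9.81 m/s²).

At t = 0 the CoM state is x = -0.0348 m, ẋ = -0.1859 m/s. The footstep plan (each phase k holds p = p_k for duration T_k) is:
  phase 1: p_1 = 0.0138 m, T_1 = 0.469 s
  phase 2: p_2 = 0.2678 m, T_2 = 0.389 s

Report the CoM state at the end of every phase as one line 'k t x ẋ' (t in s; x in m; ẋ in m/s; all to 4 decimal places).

phase 1: p=0.0138, T=0.469, ωT=1.353440, cosh=2.064534, sinh=1.806184; start (x,ẋ)=(-0.034800, -0.185900) → end (x,ẋ)=(-0.202889, -0.637114)
phase 2: p=0.2678, T=0.389, ωT=1.122576, cosh=1.699100, sinh=1.373660; start (x,ẋ)=(-0.202889, -0.637114) → end (x,ẋ)=(-0.835218, -2.948381)

1 0.4690 -0.2029 -0.6371
2 0.8580 -0.8352 -2.9484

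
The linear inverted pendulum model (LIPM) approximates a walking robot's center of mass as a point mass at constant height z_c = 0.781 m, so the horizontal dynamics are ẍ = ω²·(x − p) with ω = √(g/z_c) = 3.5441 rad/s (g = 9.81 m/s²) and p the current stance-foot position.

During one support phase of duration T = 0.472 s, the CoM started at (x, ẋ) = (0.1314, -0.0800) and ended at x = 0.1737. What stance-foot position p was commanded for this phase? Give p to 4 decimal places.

p = 0.0743

ωT = 3.5441·0.472 = 1.672815; cosh(ωT) = 2.757431, sinh(ωT) = 2.569713
x(T) = p + (x₀−p)·cosh(ωT) + (ẋ₀/ω)·sinh(ωT) ⇒ p·(1 − cosh) = x(T) − x₀·cosh − (ẋ₀/ω)·sinh
numerator   = 0.1737 − (0.1314)·2.757431 − (-0.0800/3.5441)·2.569713 = -0.130621
denominator = 1 − 2.757431 = -1.757431
p = -0.130621 / -1.757431 = 0.0743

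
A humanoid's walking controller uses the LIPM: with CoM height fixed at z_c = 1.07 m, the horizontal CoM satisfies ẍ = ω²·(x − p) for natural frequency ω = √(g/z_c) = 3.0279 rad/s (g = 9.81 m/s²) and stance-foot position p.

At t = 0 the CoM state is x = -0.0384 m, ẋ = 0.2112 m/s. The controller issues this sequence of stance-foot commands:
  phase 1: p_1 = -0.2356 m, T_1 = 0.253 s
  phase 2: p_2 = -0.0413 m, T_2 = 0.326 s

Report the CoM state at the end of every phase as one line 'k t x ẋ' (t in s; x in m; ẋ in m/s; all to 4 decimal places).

phase 1: p=-0.2356, T=0.253, ωT=0.766059, cosh=1.308056, sinh=0.843215; start (x,ẋ)=(-0.038400, 0.211200) → end (x,ẋ)=(0.081164, 0.779746)
phase 2: p=-0.0413, T=0.326, ωT=0.987095, cosh=1.528043, sinh=1.155386; start (x,ẋ)=(0.081164, 0.779746) → end (x,ẋ)=(0.443366, 1.619913)

1 0.2530 0.0812 0.7797
2 0.5790 0.4434 1.6199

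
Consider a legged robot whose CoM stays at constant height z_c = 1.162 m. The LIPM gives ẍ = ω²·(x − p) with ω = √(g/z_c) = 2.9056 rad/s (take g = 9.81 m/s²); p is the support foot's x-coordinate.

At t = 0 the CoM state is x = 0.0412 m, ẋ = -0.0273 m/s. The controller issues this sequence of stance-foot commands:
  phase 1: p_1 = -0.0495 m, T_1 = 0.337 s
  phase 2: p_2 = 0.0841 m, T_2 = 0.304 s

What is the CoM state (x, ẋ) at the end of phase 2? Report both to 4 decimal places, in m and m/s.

x = 0.1645, ẋ = 0.3488

phase 1: p=-0.0495, T=0.337, ωT=0.979187, cosh=1.518954, sinh=1.143338; start (x,ẋ)=(0.041200, -0.027300) → end (x,ẋ)=(0.077527, 0.259845)
phase 2: p=0.0841, T=0.304, ωT=0.883302, cosh=1.416145, sinh=1.002730; start (x,ẋ)=(0.077527, 0.259845) → end (x,ẋ)=(0.164465, 0.348827)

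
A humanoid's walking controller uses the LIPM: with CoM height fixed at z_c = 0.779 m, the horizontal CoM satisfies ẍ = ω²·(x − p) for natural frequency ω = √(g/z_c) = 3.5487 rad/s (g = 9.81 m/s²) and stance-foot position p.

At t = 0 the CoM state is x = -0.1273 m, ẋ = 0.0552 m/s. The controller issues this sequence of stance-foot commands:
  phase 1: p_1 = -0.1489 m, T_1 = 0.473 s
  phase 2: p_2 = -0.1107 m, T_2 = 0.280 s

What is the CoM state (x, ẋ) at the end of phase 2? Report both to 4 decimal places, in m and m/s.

x = 0.0997, ẋ = 0.7953

phase 1: p=-0.1489, T=0.473, ωT=1.678535, cosh=2.772174, sinh=2.585527; start (x,ẋ)=(-0.127300, 0.055200) → end (x,ẋ)=(-0.048803, 0.351210)
phase 2: p=-0.1107, T=0.280, ωT=0.993636, cosh=1.535633, sinh=1.165405; start (x,ẋ)=(-0.048803, 0.351210) → end (x,ẋ)=(0.099689, 0.795314)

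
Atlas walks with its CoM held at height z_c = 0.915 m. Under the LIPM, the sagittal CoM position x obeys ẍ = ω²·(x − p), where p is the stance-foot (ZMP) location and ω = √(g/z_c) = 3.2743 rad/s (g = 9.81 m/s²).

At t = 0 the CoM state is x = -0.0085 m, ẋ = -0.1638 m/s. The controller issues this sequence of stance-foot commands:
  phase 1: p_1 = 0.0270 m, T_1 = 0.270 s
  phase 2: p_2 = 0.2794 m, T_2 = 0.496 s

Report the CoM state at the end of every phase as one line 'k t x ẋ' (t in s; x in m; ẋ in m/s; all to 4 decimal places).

phase 1: p=0.0270, T=0.270, ωT=0.884061, cosh=1.416906, sinh=1.003804; start (x,ẋ)=(-0.008500, -0.163800) → end (x,ẋ)=(-0.073516, -0.348769)
phase 2: p=0.2794, T=0.496, ωT=1.624053, cosh=2.635355, sinh=2.438256; start (x,ẋ)=(-0.073516, -0.348769) → end (x,ẋ)=(-0.910376, -3.736668)

1 0.2700 -0.0735 -0.3488
2 0.7660 -0.9104 -3.7367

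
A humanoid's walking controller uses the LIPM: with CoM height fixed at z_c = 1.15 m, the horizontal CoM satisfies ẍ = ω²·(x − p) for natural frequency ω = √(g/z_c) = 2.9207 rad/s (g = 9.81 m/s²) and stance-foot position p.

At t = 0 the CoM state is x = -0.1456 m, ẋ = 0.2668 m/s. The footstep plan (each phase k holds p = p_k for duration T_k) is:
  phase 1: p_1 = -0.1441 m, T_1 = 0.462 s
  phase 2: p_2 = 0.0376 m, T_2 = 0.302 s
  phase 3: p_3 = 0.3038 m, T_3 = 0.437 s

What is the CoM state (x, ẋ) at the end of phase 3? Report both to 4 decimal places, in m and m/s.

x = 0.4906, ẋ = 0.8319

phase 1: p=-0.1441, T=0.462, ωT=1.349363, cosh=2.057188, sinh=1.797783; start (x,ẋ)=(-0.145600, 0.266800) → end (x,ẋ)=(0.017038, 0.540982)
phase 2: p=0.0376, T=0.302, ωT=0.882051, cosh=1.414892, sinh=1.000959; start (x,ẋ)=(0.017038, 0.540982) → end (x,ẋ)=(0.193908, 0.705317)
phase 3: p=0.3038, T=0.437, ωT=1.276346, cosh=1.931288, sinh=1.652233; start (x,ẋ)=(0.193908, 0.705317) → end (x,ẋ)=(0.490563, 0.831867)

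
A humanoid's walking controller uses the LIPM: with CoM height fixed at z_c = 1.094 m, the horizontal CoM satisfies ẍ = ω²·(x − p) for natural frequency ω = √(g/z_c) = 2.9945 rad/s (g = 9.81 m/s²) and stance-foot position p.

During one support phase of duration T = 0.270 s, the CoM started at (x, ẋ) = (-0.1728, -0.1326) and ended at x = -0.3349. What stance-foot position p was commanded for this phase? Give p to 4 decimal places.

ωT = 2.9945·0.270 = 0.808515; cosh(ωT) = 1.345046, sinh(ωT) = 0.899527
x(T) = p + (x₀−p)·cosh(ωT) + (ẋ₀/ω)·sinh(ωT) ⇒ p·(1 − cosh) = x(T) − x₀·cosh − (ẋ₀/ω)·sinh
numerator   = -0.3349 − (-0.1728)·1.345046 − (-0.1326/2.9945)·0.899527 = -0.062644
denominator = 1 − 1.345046 = -0.345046
p = -0.062644 / -0.345046 = 0.1816

p = 0.1816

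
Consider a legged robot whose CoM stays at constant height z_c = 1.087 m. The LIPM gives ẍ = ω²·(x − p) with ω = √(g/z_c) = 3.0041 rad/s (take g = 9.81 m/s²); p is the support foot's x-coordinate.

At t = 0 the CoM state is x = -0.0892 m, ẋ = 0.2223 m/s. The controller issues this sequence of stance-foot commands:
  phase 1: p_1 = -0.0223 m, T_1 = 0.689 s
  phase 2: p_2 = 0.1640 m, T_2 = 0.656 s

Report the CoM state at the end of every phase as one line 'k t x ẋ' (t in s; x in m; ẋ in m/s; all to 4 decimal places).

phase 1: p=-0.0223, T=0.689, ωT=2.069825, cosh=4.024822, sinh=3.898614; start (x,ẋ)=(-0.089200, 0.222300) → end (x,ẋ)=(-0.003068, 0.111197)
phase 2: p=0.1640, T=0.656, ωT=1.970690, cosh=3.657492, sinh=3.518131; start (x,ẋ)=(-0.003068, 0.111197) → end (x,ẋ)=(-0.316825, -1.359006)

1 0.6890 -0.0031 0.1112
2 1.3450 -0.3168 -1.3590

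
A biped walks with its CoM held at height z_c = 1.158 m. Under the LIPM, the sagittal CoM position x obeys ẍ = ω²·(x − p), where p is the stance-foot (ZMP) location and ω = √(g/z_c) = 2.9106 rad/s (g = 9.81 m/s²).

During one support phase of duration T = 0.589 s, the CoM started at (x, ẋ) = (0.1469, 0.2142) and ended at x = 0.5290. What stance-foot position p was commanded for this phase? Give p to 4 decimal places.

ωT = 2.9106·0.589 = 1.714343; cosh(ωT) = 2.866555, sinh(ωT) = 2.686473
x(T) = p + (x₀−p)·cosh(ωT) + (ẋ₀/ω)·sinh(ωT) ⇒ p·(1 − cosh) = x(T) − x₀·cosh − (ẋ₀/ω)·sinh
numerator   = 0.5290 − (0.1469)·2.866555 − (0.2142/2.9106)·2.686473 = -0.089803
denominator = 1 − 2.866555 = -1.866555
p = -0.089803 / -1.866555 = 0.0481

p = 0.0481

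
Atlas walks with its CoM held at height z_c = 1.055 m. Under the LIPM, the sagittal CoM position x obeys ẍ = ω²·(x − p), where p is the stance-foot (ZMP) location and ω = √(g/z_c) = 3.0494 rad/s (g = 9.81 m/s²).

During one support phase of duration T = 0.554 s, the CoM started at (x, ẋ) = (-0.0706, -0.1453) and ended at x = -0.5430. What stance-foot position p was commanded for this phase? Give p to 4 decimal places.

p = 0.1226

ωT = 3.0494·0.554 = 1.689368; cosh(ωT) = 2.800345, sinh(ωT) = 2.615709
x(T) = p + (x₀−p)·cosh(ωT) + (ẋ₀/ω)·sinh(ωT) ⇒ p·(1 − cosh) = x(T) − x₀·cosh − (ẋ₀/ω)·sinh
numerator   = -0.5430 − (-0.0706)·2.800345 − (-0.1453/3.0494)·2.615709 = -0.220660
denominator = 1 − 2.800345 = -1.800345
p = -0.220660 / -1.800345 = 0.1226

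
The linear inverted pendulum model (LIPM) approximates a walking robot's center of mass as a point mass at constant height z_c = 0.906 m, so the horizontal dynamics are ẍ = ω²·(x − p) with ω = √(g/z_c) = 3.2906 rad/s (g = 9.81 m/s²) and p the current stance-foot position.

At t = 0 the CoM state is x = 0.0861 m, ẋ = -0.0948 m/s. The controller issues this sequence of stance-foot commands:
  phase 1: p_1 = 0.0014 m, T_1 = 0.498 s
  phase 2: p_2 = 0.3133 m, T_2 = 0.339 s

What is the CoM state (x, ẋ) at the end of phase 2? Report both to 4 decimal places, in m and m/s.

x = 0.2290, ẋ = 0.0351

phase 1: p=0.0014, T=0.498, ωT=1.638719, cosh=2.671399, sinh=2.477170; start (x,ẋ)=(0.086100, -0.094800) → end (x,ẋ)=(0.156302, 0.437173)
phase 2: p=0.3133, T=0.339, ωT=1.115513, cosh=1.689441, sinh=1.361694; start (x,ẋ)=(0.156302, 0.437173) → end (x,ẋ)=(0.228969, 0.035102)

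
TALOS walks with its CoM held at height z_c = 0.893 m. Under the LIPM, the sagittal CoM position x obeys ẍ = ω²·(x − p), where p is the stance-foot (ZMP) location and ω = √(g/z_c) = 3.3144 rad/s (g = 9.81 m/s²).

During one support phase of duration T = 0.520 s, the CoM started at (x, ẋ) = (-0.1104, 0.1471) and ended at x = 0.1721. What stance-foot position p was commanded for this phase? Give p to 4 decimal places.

p = -0.1961

ωT = 3.3144·0.520 = 1.723488; cosh(ωT) = 2.891242, sinh(ωT) = 2.712799
x(T) = p + (x₀−p)·cosh(ωT) + (ẋ₀/ω)·sinh(ωT) ⇒ p·(1 − cosh) = x(T) − x₀·cosh − (ẋ₀/ω)·sinh
numerator   = 0.1721 − (-0.1104)·2.891242 − (0.1471/3.3144)·2.712799 = 0.370893
denominator = 1 − 2.891242 = -1.891242
p = 0.370893 / -1.891242 = -0.1961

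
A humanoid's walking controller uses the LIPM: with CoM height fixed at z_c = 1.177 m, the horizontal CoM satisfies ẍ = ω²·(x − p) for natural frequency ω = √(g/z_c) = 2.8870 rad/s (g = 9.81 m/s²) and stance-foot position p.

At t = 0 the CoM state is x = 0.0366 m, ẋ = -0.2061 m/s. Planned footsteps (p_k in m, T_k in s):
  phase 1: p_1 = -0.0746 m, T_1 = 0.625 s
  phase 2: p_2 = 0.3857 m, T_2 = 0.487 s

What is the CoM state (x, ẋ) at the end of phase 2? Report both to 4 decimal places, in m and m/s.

phase 1: p=-0.0746, T=0.625, ωT=1.804375, cosh=3.120375, sinh=2.955798; start (x,ẋ)=(0.036600, -0.206100) → end (x,ẋ)=(0.061374, 0.305803)
phase 2: p=0.3857, T=0.487, ωT=1.405969, cosh=2.162304, sinh=1.917174; start (x,ẋ)=(0.061374, 0.305803) → end (x,ẋ)=(-0.112515, -1.133865)

x = -0.1125, ẋ = -1.1339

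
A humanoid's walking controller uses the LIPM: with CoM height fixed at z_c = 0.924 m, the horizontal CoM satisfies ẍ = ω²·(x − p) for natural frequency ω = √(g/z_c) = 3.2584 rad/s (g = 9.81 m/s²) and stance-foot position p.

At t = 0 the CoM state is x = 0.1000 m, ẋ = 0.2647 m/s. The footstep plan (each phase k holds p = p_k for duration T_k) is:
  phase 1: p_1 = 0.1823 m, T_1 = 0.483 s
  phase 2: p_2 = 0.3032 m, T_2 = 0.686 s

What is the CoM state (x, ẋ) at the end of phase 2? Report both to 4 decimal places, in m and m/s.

x = -0.2942, ẋ = -1.8927

phase 1: p=0.1823, T=0.483, ωT=1.573807, cosh=2.516119, sinh=2.308864; start (x,ẋ)=(0.100000, 0.264700) → end (x,ẋ)=(0.162787, 0.046857)
phase 2: p=0.3032, T=0.686, ωT=2.235262, cosh=4.727949, sinh=4.620985; start (x,ẋ)=(0.162787, 0.046857) → end (x,ẋ)=(-0.294215, -1.892667)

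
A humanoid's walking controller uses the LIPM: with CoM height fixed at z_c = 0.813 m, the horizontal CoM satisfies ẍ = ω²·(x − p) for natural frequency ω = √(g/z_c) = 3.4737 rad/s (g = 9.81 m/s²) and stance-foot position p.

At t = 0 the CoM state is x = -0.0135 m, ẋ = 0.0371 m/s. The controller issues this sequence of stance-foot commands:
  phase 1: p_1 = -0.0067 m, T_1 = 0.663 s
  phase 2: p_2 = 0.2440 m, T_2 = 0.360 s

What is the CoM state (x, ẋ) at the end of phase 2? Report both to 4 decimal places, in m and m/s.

phase 1: p=-0.0067, T=0.663, ωT=2.303063, cosh=5.052367, sinh=4.952415; start (x,ẋ)=(-0.013500, 0.037100) → end (x,ẋ)=(0.011837, 0.070461)
phase 2: p=0.2440, T=0.360, ωT=1.250532, cosh=1.889276, sinh=1.602924; start (x,ẋ)=(0.011837, 0.070461) → end (x,ẋ)=(-0.162106, -1.159581)

x = -0.1621, ẋ = -1.1596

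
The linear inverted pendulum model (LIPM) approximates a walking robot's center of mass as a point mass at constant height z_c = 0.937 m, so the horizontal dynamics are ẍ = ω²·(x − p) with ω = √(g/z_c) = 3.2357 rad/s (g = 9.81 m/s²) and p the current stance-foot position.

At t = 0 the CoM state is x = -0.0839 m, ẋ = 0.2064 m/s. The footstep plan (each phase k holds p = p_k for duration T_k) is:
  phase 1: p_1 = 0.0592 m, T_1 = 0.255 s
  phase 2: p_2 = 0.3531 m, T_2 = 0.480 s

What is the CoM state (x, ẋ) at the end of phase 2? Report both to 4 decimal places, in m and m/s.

phase 1: p=0.0592, T=0.255, ωT=0.825103, cosh=1.360153, sinh=0.921964; start (x,ẋ)=(-0.083900, 0.206400) → end (x,ẋ)=(-0.076627, -0.146160)
phase 2: p=0.3531, T=0.480, ωT=1.553136, cosh=2.468926, sinh=2.257343; start (x,ẋ)=(-0.076627, -0.146160) → end (x,ẋ)=(-0.809832, -3.499623)

x = -0.8098, ẋ = -3.4996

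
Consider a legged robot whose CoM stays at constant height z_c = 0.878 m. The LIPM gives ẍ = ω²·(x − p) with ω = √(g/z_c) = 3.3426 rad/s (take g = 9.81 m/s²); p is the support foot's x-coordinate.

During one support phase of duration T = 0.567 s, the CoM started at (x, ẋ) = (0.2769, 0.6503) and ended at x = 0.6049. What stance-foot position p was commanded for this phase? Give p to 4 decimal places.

ωT = 3.3426·0.567 = 1.895254; cosh(ωT) = 3.402260, sinh(ωT) = 3.251980
x(T) = p + (x₀−p)·cosh(ωT) + (ẋ₀/ω)·sinh(ωT) ⇒ p·(1 − cosh) = x(T) − x₀·cosh − (ẋ₀/ω)·sinh
numerator   = 0.6049 − (0.2769)·3.402260 − (0.6503/3.3426)·3.251980 = -0.969856
denominator = 1 − 3.402260 = -2.402260
p = -0.969856 / -2.402260 = 0.4037

p = 0.4037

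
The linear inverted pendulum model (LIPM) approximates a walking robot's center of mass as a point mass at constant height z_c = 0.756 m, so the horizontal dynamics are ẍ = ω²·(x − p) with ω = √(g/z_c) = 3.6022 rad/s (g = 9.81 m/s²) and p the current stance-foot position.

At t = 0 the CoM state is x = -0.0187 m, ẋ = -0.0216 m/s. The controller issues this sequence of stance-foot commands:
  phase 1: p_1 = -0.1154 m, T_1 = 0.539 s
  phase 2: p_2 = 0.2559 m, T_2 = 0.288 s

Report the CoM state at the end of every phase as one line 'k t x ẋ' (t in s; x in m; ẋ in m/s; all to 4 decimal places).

phase 1: p=-0.1154, T=0.539, ωT=1.941586, cosh=3.556636, sinh=3.413159; start (x,ẋ)=(-0.018700, -0.021600) → end (x,ẋ)=(0.208060, 1.112092)
phase 2: p=0.2559, T=0.288, ωT=1.037434, cosh=1.588164, sinh=1.233801; start (x,ẋ)=(0.208060, 1.112092) → end (x,ẋ)=(0.560829, 1.553565)

1 0.5390 0.2081 1.1121
2 0.8270 0.5608 1.5536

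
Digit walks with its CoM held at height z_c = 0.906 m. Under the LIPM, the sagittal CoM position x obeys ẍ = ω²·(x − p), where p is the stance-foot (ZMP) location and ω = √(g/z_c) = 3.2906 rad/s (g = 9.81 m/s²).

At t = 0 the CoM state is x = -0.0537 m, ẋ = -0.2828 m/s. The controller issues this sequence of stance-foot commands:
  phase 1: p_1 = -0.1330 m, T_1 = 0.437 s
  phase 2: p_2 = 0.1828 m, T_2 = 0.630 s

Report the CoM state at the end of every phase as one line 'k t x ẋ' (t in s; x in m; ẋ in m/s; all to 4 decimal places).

1 0.4370 -0.1274 -0.1106
2 1.0670 -1.2010 -4.4390

phase 1: p=-0.1330, T=0.437, ωT=1.437992, cosh=2.224817, sinh=1.987413; start (x,ẋ)=(-0.053700, -0.282800) → end (x,ẋ)=(-0.127374, -0.110574)
phase 2: p=0.1828, T=0.630, ωT=2.073078, cosh=4.037526, sinh=3.911728; start (x,ẋ)=(-0.127374, -0.110574) → end (x,ẋ)=(-1.200980, -4.438980)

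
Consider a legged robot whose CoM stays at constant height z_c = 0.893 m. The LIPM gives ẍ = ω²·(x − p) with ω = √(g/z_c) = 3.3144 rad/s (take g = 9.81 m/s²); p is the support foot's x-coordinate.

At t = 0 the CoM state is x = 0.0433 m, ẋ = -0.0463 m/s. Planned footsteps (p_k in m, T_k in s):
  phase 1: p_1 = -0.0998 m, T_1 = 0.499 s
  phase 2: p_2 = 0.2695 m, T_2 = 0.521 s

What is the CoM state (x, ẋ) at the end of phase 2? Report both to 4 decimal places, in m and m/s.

x = 1.0987, ẋ = 2.9484

phase 1: p=-0.0998, T=0.499, ωT=1.653886, cosh=2.709278, sinh=2.517973; start (x,ẋ)=(0.043300, -0.046300) → end (x,ẋ)=(0.252723, 1.068812)
phase 2: p=0.2695, T=0.521, ωT=1.726802, cosh=2.900249, sinh=2.722397; start (x,ẋ)=(0.252723, 1.068812) → end (x,ẋ)=(1.098749, 2.948442)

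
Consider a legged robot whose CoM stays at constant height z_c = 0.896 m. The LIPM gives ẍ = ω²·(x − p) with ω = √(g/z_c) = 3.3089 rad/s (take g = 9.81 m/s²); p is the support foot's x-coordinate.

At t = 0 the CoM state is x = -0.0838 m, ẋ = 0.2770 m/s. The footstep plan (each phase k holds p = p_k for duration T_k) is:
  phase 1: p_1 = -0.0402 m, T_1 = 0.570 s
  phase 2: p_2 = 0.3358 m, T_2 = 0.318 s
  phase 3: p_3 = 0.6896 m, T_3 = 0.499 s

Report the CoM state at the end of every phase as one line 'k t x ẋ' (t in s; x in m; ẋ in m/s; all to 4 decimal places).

phase 1: p=-0.0402, T=0.570, ωT=1.886073, cosh=3.372546, sinh=3.220880; start (x,ẋ)=(-0.083800, 0.277000) → end (x,ẋ)=(0.082388, 0.469525)
phase 2: p=0.3358, T=0.318, ωT=1.052230, cosh=1.606595, sinh=1.257437; start (x,ẋ)=(0.082388, 0.469525) → end (x,ẋ)=(0.107098, -0.300041)
phase 3: p=0.6896, T=0.499, ωT=1.651141, cosh=2.702378, sinh=2.510547; start (x,ẋ)=(0.107098, -0.300041) → end (x,ẋ)=(-1.112190, -5.649756)

1 0.5700 0.0824 0.4695
2 0.8880 0.1071 -0.3000
3 1.3870 -1.1122 -5.6498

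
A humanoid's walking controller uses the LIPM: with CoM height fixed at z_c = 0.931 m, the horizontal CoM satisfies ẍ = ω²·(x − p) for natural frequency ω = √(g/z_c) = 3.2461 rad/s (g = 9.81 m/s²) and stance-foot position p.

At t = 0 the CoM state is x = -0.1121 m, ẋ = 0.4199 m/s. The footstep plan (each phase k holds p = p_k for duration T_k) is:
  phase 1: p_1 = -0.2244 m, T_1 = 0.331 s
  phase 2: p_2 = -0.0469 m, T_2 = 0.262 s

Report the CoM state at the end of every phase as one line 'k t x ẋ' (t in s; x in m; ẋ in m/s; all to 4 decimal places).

1 0.3310 0.1265 1.1580
2 0.5930 0.5344 2.1413

phase 1: p=-0.2244, T=0.331, ωT=1.074459, cosh=1.634945, sinh=1.293463; start (x,ẋ)=(-0.112100, 0.419900) → end (x,ẋ)=(0.126521, 1.158029)
phase 2: p=-0.0469, T=0.262, ωT=0.850478, cosh=1.383988, sinh=0.956778; start (x,ẋ)=(0.126521, 1.158029) → end (x,ẋ)=(0.534437, 2.141307)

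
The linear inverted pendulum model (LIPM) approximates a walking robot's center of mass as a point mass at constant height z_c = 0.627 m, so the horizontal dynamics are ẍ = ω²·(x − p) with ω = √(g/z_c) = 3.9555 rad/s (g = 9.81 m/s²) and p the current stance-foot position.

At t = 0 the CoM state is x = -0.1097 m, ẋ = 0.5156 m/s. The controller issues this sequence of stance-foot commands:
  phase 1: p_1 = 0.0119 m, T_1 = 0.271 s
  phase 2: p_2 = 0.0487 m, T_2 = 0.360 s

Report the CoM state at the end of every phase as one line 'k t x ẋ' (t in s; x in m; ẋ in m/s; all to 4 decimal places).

1 0.2710 -0.0184 0.2211
2 0.6310 0.0105 -0.0337

phase 1: p=0.0119, T=0.271, ωT=1.071940, cosh=1.631693, sinh=1.289349; start (x,ẋ)=(-0.109700, 0.515600) → end (x,ẋ)=(-0.018447, 0.221138)
phase 2: p=0.0487, T=0.360, ωT=1.423980, cosh=2.197186, sinh=1.956433; start (x,ẋ)=(-0.018447, 0.221138) → end (x,ẋ)=(0.010543, -0.033746)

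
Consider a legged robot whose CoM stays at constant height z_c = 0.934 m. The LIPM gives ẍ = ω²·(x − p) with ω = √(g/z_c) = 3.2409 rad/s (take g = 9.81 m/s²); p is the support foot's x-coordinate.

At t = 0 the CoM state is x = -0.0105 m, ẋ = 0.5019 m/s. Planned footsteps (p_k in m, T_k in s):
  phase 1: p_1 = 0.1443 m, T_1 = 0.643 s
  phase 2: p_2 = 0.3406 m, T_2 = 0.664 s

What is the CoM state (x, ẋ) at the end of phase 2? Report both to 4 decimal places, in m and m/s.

x = -0.5151, ẋ = -2.6847

phase 1: p=0.1443, T=0.643, ωT=2.083899, cosh=4.080090, sinh=3.955646; start (x,ẋ)=(-0.010500, 0.501900) → end (x,ẋ)=(0.125291, 0.063284)
phase 2: p=0.3406, T=0.664, ωT=2.151958, cosh=4.358968, sinh=4.242712; start (x,ẋ)=(0.125291, 0.063284) → end (x,ẋ)=(-0.515080, -2.684694)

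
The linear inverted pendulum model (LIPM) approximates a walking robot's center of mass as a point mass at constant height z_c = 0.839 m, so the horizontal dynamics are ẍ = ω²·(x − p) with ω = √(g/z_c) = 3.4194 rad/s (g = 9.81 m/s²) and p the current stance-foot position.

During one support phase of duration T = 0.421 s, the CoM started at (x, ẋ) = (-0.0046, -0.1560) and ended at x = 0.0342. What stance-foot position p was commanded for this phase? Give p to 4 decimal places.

ωT = 3.4194·0.421 = 1.439567; cosh(ωT) = 2.227950, sinh(ωT) = 1.990920
x(T) = p + (x₀−p)·cosh(ωT) + (ẋ₀/ω)·sinh(ωT) ⇒ p·(1 − cosh) = x(T) − x₀·cosh − (ẋ₀/ω)·sinh
numerator   = 0.0342 − (-0.0046)·2.227950 − (-0.1560/3.4194)·1.990920 = 0.135278
denominator = 1 − 2.227950 = -1.227950
p = 0.135278 / -1.227950 = -0.1102

p = -0.1102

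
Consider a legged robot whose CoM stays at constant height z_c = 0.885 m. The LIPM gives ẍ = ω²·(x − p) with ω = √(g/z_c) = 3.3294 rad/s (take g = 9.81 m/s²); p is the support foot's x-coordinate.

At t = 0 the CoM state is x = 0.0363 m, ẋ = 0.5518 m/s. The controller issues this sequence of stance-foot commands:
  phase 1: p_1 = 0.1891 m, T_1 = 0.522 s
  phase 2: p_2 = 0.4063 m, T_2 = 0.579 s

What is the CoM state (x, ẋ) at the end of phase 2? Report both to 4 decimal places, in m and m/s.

phase 1: p=0.1891, T=0.522, ωT=1.737947, cosh=2.930769, sinh=2.754888; start (x,ẋ)=(0.036300, 0.551800) → end (x,ẋ)=(0.197861, 0.215698)
phase 2: p=0.4063, T=0.579, ωT=1.927723, cosh=3.509659, sinh=3.364179; start (x,ẋ)=(0.197861, 0.215698) → end (x,ẋ)=(-0.107297, -1.577632)

x = -0.1073, ẋ = -1.5776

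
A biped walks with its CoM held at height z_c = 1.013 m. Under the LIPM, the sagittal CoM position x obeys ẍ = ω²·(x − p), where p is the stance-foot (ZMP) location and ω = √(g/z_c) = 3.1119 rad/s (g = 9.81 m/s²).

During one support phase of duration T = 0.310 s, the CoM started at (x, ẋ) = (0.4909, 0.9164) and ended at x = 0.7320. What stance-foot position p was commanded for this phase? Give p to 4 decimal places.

ωT = 3.1119·0.310 = 0.964689; cosh(ωT) = 1.502537, sinh(ωT) = 1.121435
x(T) = p + (x₀−p)·cosh(ωT) + (ẋ₀/ω)·sinh(ωT) ⇒ p·(1 − cosh) = x(T) − x₀·cosh − (ẋ₀/ω)·sinh
numerator   = 0.7320 − (0.4909)·1.502537 − (0.9164/3.1119)·1.121435 = -0.335838
denominator = 1 − 1.502537 = -0.502537
p = -0.335838 / -0.502537 = 0.6683

p = 0.6683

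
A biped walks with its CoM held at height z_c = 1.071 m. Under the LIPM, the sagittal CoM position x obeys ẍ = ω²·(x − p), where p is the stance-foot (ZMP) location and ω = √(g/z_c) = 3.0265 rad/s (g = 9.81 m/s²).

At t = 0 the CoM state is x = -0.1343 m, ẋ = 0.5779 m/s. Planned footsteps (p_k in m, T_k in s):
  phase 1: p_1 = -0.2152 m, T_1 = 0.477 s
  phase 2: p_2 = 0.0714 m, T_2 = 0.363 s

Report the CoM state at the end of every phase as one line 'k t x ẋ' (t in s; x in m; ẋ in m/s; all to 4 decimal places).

1 0.4770 0.3476 1.7819
2 0.8400 1.3168 4.0844

phase 1: p=-0.2152, T=0.477, ωT=1.443640, cosh=2.236078, sinh=2.000011; start (x,ẋ)=(-0.134300, 0.577900) → end (x,ẋ)=(0.347594, 1.781920)
phase 2: p=0.0714, T=0.363, ωT=1.098619, cosh=1.666676, sinh=1.333345; start (x,ẋ)=(0.347594, 1.781920) → end (x,ẋ)=(1.316763, 4.084429)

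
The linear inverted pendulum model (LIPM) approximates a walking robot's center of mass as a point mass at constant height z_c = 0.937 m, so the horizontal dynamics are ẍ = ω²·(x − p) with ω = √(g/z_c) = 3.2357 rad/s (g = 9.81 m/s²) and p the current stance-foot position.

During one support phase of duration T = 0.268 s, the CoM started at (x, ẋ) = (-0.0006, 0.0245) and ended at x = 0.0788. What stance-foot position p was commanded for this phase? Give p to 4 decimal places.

ωT = 3.2357·0.268 = 0.867168; cosh(ωT) = 1.400150, sinh(ωT) = 0.980010
x(T) = p + (x₀−p)·cosh(ωT) + (ẋ₀/ω)·sinh(ωT) ⇒ p·(1 − cosh) = x(T) − x₀·cosh − (ẋ₀/ω)·sinh
numerator   = 0.0788 − (-0.0006)·1.400150 − (0.0245/3.2357)·0.980010 = 0.072220
denominator = 1 − 1.400150 = -0.400150
p = 0.072220 / -0.400150 = -0.1805

p = -0.1805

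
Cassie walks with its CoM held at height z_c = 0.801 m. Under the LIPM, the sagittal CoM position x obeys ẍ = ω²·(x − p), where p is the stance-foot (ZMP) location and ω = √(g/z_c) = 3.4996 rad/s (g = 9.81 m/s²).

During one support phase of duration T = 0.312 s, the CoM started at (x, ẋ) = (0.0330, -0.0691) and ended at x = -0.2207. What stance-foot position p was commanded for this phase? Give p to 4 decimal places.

p = 0.3790

ωT = 3.4996·0.312 = 1.091875; cosh(ωT) = 1.657722, sinh(ωT) = 1.322135
x(T) = p + (x₀−p)·cosh(ωT) + (ẋ₀/ω)·sinh(ωT) ⇒ p·(1 − cosh) = x(T) − x₀·cosh − (ẋ₀/ω)·sinh
numerator   = -0.2207 − (0.0330)·1.657722 − (-0.0691/3.4996)·1.322135 = -0.249299
denominator = 1 − 1.657722 = -0.657722
p = -0.249299 / -0.657722 = 0.3790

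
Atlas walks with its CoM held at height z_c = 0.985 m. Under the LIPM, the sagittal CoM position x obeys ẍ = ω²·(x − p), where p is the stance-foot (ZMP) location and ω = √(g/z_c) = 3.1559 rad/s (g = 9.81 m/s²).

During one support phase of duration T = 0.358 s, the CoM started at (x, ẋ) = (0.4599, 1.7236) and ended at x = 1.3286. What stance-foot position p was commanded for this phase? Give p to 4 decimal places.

ωT = 3.1559·0.358 = 1.129812; cosh(ωT) = 1.709085, sinh(ωT) = 1.385991
x(T) = p + (x₀−p)·cosh(ωT) + (ẋ₀/ω)·sinh(ωT) ⇒ p·(1 − cosh) = x(T) − x₀·cosh − (ẋ₀/ω)·sinh
numerator   = 1.3286 − (0.4599)·1.709085 − (1.7236/3.1559)·1.385991 = -0.214369
denominator = 1 − 1.709085 = -0.709085
p = -0.214369 / -0.709085 = 0.3023

p = 0.3023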